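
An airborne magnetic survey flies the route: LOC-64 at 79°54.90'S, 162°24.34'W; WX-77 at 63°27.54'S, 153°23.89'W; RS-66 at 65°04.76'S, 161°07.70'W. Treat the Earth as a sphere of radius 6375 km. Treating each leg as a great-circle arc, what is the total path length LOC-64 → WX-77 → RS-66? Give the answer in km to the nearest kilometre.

2267 km

LOC-64: φ = -79.91500°, λ = -162.40567°
WX-77: φ = -63.45900°, λ = -153.39817°
RS-66: φ = -65.07933°, λ = -161.12833°
LOC-64→WX-77: c = 0.290598 rad, d = 1852.56 km
WX-77→RS-66: c = 0.064986 rad, d = 414.29 km
Total = 1852.56 + 414.29 = 2266.85 km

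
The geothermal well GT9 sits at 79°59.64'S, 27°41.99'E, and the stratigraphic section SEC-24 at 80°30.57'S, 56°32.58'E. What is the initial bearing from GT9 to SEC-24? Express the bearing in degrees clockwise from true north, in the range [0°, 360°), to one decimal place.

GT9: φ = -79.99400°, λ = +27.69983°
SEC-24: φ = -80.50950°, λ = +56.54300°
Δλ = 28.8432°
y = sin Δλ · cos φ₂ = 0.079542
x = cos φ₁ sin φ₂ − sin φ₁ cos φ₂ cos Δλ = -0.029141
θ = atan2(y, x) = 110.1206° → 110.1206° (mod 360°)

110.1°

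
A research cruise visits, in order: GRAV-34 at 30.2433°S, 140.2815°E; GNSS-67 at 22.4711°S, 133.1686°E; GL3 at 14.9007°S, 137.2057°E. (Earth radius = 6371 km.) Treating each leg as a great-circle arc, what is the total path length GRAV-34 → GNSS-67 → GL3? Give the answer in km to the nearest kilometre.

2060 km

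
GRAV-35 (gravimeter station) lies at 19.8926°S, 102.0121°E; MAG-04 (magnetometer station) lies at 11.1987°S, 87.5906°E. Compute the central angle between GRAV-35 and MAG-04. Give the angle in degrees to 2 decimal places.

16.37°

Δφ = 8.6939°,  Δλ = -14.4215°
a = sin²(Δφ/2) + cos φ₁ cos φ₂ sin²(Δλ/2) = 0.020278
c = 2·arcsin(√a) = 0.285773 rad = 16.3736°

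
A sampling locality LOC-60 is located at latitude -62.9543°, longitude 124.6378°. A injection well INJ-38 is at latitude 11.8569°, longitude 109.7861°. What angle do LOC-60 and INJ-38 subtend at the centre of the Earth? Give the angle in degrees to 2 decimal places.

75.69°

Δφ = 74.8112°,  Δλ = -14.8517°
a = sin²(Δφ/2) + cos φ₁ cos φ₂ sin²(Δλ/2) = 0.376433
c = 2·arcsin(√a) = 1.321075 rad = 75.6920°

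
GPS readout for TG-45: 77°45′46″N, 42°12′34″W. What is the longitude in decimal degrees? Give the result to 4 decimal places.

42° + 12′/60 + 34″/3600 = 42 + 0.20000 + 0.00944 = 42.2094°

42.2094°W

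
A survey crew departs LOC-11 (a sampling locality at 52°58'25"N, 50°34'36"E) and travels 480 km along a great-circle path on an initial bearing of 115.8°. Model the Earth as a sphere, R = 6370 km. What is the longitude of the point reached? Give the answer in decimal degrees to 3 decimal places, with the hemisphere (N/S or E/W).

56.750°E

LOC-11: φ = +52.97361°, λ = +50.57667°
δ = d/R = 480/6370 = 0.075353 rad
φ₂ = arcsin(sin φ₁ cos δ + cos φ₁ sin δ cos θ)
   = arcsin(0.79836·0.99716 + 0.60218·0.07528·-0.43523) = 50.92870°
λ₂ = λ₁ + atan2(sin θ sin δ cos φ₁, cos δ − sin φ₁ sin φ₂) = 56.74989°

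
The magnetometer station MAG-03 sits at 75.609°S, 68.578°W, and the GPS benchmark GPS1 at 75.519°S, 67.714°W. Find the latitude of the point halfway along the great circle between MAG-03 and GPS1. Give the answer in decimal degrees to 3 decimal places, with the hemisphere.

75.564°S

Bx = cos φ₂ cos Δλ = 0.250031,  By = cos φ₂ sin Δλ = 0.003771
φₘ = atan2(sin φ₁ + sin φ₂, √((cos φ₁ + Bx)² + By²)) = -75.56439°
λₘ = λ₁ + atan2(By, cos φ₁ + Bx) = -68.14468°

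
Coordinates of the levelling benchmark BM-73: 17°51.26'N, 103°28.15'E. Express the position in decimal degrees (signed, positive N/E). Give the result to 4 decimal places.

lat: 17.8543° N → +17.8543°
lon: 103.4692° E → +103.4692°

+17.8543°, +103.4692°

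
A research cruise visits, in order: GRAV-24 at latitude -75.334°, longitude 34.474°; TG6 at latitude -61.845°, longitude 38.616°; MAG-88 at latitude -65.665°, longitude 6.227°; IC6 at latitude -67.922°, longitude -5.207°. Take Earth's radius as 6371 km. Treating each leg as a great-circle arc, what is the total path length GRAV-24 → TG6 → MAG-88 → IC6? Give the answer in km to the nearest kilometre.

3696 km

GRAV-24→TG6: c = 0.236761 rad, d = 1508.41 km
TG6→MAG-88: c = 0.255530 rad, d = 1627.98 km
MAG-88→IC6: c = 0.087774 rad, d = 559.21 km
Total = 1508.41 + 1627.98 + 559.21 = 3695.59 km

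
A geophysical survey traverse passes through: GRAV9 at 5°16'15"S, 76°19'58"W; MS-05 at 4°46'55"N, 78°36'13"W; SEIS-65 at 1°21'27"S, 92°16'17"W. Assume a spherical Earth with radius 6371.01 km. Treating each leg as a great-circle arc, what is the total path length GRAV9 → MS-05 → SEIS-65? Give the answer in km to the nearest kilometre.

GRAV9: φ = -5.27083°, λ = -76.33278°
MS-05: φ = +4.78194°, λ = -78.60361°
SEIS-65: φ = -1.35750°, λ = -92.27139°
GRAV9→MS-05: c = 0.179864 rad, d = 1145.91 km
MS-05→SEIS-65: c = 0.261307 rad, d = 1664.79 km
Total = 1145.91 + 1664.79 = 2810.70 km

2811 km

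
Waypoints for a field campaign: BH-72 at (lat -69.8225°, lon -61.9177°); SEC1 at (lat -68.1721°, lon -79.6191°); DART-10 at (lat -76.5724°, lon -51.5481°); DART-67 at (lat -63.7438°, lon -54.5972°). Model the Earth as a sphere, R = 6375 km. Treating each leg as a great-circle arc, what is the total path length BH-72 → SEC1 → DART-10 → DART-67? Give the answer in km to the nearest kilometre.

BH-72→SEC1: c = 0.113965 rad, d = 726.53 km
SEC1→DART-10: c = 0.204736 rad, d = 1305.19 km
DART-10→DART-67: c = 0.224555 rad, d = 1431.54 km
Total = 726.53 + 1305.19 + 1431.54 = 3463.26 km

3463 km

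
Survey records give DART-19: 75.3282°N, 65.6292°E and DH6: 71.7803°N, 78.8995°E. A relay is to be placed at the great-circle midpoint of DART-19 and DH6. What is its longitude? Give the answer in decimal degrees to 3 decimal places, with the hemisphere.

72.964°E

Bx = cos φ₂ cos Δλ = 0.304313,  By = cos φ₂ sin Δλ = 0.071770
φₘ = atan2(sin φ₁ + sin φ₂, √((cos φ₁ + Bx)² + By²)) = 73.65736°
λₘ = λ₁ + atan2(By, cos φ₁ + Bx) = 72.96361°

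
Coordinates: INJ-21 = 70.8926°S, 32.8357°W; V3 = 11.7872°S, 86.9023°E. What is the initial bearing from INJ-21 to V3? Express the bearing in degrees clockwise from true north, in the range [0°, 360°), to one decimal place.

121.7°

Δλ = 119.7380°
y = sin Δλ · cos φ₂ = 0.849993
x = cos φ₁ sin φ₂ − sin φ₁ cos φ₂ cos Δλ = -0.525691
θ = atan2(y, x) = 121.7353° → 121.7353° (mod 360°)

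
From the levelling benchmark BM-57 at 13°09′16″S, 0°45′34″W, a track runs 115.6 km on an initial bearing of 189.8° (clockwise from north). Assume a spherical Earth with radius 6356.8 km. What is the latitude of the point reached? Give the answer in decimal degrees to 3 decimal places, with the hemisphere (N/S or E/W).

14.181°S

BM-57: φ = -13.15444°, λ = -0.75944°
δ = d/R = 115.6/6356.8 = 0.018185 rad
φ₂ = arcsin(sin φ₁ cos δ + cos φ₁ sin δ cos θ)
   = arcsin(-0.22758·0.99983 + 0.97376·0.01818·-0.98541) = -14.18111°
λ₂ = λ₁ + atan2(sin θ sin δ cos φ₁, cos δ − sin φ₁ sin φ₂) = -0.94236°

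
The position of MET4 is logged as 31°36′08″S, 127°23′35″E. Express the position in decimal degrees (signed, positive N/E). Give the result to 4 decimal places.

-31.6022°, +127.3931°

lat: 31.6022° S → -31.6022°
lon: 127.3931° E → +127.3931°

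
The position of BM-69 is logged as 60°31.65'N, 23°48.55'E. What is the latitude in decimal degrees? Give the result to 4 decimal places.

60° + 31.65′/60 = 60 + 0.52750 = 60.5275°

60.5275°N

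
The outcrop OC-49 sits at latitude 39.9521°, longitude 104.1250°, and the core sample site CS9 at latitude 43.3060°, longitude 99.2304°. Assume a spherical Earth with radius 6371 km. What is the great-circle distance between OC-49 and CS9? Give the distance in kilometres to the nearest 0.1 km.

Δφ = 3.3539°,  Δλ = -4.8946°
a = sin²(Δφ/2) + cos φ₁ cos φ₂ sin²(Δλ/2) = 0.001874
c = 2·arcsin(√a) = 0.086595 rad = 4.9615°
d = R·c = 6371 × 0.086595 = 551.7 km

551.7 km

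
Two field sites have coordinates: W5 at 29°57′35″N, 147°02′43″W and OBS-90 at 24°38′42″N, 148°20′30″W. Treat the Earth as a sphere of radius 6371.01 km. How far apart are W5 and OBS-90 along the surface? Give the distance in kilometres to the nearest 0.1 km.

604.7 km

W5: φ = +29.95972°, λ = -147.04528°
OBS-90: φ = +24.64500°, λ = -148.34167°
Δφ = -5.3147°,  Δλ = -1.2964°
a = sin²(Δφ/2) + cos φ₁ cos φ₂ sin²(Δλ/2) = 0.002250
c = 2·arcsin(√a) = 0.094911 rad = 5.4380°
d = R·c = 6371.01 × 0.094911 = 604.7 km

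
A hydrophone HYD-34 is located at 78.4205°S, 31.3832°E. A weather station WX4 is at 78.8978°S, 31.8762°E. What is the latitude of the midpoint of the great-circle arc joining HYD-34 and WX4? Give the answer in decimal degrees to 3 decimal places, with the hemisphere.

78.659°S

Bx = cos φ₂ cos Δλ = 0.192553,  By = cos φ₂ sin Δλ = 0.001657
φₘ = atan2(sin φ₁ + sin φ₂, √((cos φ₁ + Bx)² + By²)) = -78.65925°
λₘ = λ₁ + atan2(By, cos φ₁ + Bx) = 31.62458°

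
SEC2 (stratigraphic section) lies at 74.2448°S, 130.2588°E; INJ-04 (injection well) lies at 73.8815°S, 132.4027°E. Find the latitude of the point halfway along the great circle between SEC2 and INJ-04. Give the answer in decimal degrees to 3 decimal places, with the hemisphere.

Bx = cos φ₂ cos Δλ = 0.277431,  By = cos φ₂ sin Δλ = 0.010386
φₘ = atan2(sin φ₁ + sin φ₂, √((cos φ₁ + Bx)² + By²)) = -74.06580°
λₘ = λ₁ + atan2(By, cos φ₁ + Bx) = 131.34265°

74.066°S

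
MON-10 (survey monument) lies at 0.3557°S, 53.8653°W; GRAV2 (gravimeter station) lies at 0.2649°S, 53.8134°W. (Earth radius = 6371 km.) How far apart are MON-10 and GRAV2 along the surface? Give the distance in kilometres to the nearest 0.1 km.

Δφ = 0.0908°,  Δλ = 0.0519°
a = sin²(Δφ/2) + cos φ₁ cos φ₂ sin²(Δλ/2) = 0.000001
c = 2·arcsin(√a) = 0.001825 rad = 0.1046°
d = R·c = 6371 × 0.001825 = 11.6 km

11.6 km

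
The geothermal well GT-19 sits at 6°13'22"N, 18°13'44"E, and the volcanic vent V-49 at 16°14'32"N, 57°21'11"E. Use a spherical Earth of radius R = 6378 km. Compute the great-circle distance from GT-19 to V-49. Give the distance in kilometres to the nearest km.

4406 km

GT-19: φ = +6.22278°, λ = +18.22889°
V-49: φ = +16.24222°, λ = +57.35306°
Δφ = 10.0194°,  Δλ = 39.1242°
a = sin²(Δφ/2) + cos φ₁ cos φ₂ sin²(Δλ/2) = 0.114627
c = 2·arcsin(√a) = 0.690784 rad = 39.5790°
d = R·c = 6378 × 0.690784 = 4405.8 km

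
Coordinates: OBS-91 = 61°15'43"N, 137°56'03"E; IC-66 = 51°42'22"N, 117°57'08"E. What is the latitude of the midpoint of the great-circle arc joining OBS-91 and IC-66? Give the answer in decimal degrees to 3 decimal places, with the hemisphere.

OBS-91: φ = +61.26194°, λ = +137.93417°
IC-66: φ = +51.70611°, λ = +117.95222°
Bx = cos φ₂ cos Δλ = 0.582390,  By = cos φ₂ sin Δλ = -0.211765
φₘ = atan2(sin φ₁ + sin φ₂, √((cos φ₁ + Bx)² + By²)) = 56.87940°
λₘ = λ₁ + atan2(By, cos φ₁ + Bx) = 126.66955°

56.879°N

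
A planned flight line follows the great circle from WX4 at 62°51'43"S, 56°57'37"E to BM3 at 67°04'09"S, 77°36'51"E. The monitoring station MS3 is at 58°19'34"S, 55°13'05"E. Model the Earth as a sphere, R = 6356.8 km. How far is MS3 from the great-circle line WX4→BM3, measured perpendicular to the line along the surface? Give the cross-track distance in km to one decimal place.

353.7 km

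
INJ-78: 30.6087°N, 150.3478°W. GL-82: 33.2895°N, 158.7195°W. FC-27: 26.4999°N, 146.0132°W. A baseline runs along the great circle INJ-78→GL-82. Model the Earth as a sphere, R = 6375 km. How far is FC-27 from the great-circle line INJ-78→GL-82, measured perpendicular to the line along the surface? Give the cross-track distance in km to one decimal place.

δ₁₃ = central angle INJ-78→FC-27 = 0.097746 rad  (haversine)
θ₁₃ = bearing INJ-78→FC-27 = 136.124°,  θ₁₂ = bearing INJ-78→GL-82 = 292.859°
dₓₜ = R·arcsin(sin δ₁₃ · sin(θ₁₃ − θ₁₂)) = 6375·arcsin(0.09759·sin(-156.735°)) = -245.796 km
|dₓₜ| = 245.796 km

245.8 km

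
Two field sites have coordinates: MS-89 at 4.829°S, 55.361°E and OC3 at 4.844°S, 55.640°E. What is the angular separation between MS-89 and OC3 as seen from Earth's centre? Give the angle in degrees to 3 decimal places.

Δφ = -0.0150°,  Δλ = 0.2790°
a = sin²(Δφ/2) + cos φ₁ cos φ₂ sin²(Δλ/2) = 0.000006
c = 2·arcsin(√a) = 0.004859 rad = 0.2784°

0.278°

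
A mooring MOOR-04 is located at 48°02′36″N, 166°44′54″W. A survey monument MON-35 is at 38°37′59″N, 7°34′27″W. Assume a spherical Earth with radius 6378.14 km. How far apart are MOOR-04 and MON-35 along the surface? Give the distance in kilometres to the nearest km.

10171 km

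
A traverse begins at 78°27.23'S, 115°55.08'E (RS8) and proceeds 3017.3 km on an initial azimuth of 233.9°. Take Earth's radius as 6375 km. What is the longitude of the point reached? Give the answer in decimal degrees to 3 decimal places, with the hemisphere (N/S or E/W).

RS8: φ = -78.45383°, λ = +115.91800°
δ = d/R = 3017.3/6375 = 0.473302 rad
φ₂ = arcsin(sin φ₁ cos δ + cos φ₁ sin δ cos θ)
   = arcsin(-0.97976·0.89007 + 0.20016·0.45583·-0.58920) = -67.79128°
λ₂ = λ₁ + atan2(sin θ sin δ cos φ₁, cos δ − sin φ₁ sin φ₂) = 12.92484°

12.925°E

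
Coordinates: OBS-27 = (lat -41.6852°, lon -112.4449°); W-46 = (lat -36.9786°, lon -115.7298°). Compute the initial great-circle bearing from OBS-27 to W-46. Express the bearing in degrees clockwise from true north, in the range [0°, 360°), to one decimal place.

330.6°

Δλ = -3.2849°
y = sin Δλ · cos φ₂ = -0.045775
x = cos φ₁ sin φ₂ − sin φ₁ cos φ₂ cos Δλ = 0.081180
θ = atan2(y, x) = -29.4175° → 330.5825° (mod 360°)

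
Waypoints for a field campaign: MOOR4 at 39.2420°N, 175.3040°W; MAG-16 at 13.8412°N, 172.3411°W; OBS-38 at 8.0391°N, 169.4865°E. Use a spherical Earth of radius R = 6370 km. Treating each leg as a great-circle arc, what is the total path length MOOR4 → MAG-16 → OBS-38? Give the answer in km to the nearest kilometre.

4924 km

MOOR4→MAG-16: c = 0.445665 rad, d = 2838.89 km
MAG-16→OBS-38: c = 0.327269 rad, d = 2084.71 km
Total = 2838.89 + 2084.71 = 4923.59 km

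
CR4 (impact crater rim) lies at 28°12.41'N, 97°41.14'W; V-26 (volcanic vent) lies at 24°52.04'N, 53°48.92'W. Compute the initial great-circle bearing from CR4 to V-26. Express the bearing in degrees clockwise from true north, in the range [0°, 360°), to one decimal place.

84.4°

CR4: φ = +28.20683°, λ = -97.68567°
V-26: φ = +24.86733°, λ = -53.81533°
Δλ = 43.8703°
y = sin Δλ · cos φ₂ = 0.628774
x = cos φ₁ sin φ₂ − sin φ₁ cos φ₂ cos Δλ = 0.061431
θ = atan2(y, x) = 84.4200° → 84.4200° (mod 360°)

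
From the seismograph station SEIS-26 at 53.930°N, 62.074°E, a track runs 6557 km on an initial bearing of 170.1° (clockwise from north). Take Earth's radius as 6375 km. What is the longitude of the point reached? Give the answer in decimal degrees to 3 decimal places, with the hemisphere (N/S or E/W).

δ = d/R = 6557/6375 = 1.028549 rad
φ₂ = arcsin(sin φ₁ cos δ + cos φ₁ sin δ cos θ)
   = arcsin(0.80830·0.51606 + 0.58877·0.85655·-0.98511) = -4.56974°
λ₂ = λ₁ + atan2(sin θ sin δ cos φ₁, cos δ − sin φ₁ sin φ₂) = 70.56973°

70.570°E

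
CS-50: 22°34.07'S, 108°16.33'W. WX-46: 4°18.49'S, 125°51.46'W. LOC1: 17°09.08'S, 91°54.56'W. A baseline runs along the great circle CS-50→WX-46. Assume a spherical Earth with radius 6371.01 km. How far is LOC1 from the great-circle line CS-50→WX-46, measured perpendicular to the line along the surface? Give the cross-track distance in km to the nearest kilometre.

1579 km

CS-50: φ = -22.56783°, λ = -108.27217°
WX-46: φ = -4.30817°, λ = -125.85767°
LOC1: φ = -17.15133°, λ = -91.90933°
δ₁₃ = central angle CS-50→LOC1 = 0.284520 rad  (haversine)
θ₁₃ = bearing CS-50→LOC1 = 73.538°,  θ₁₂ = bearing CS-50→WX-46 = 314.440°
dₓₜ = R·arcsin(sin δ₁₃ · sin(θ₁₃ − θ₁₂)) = 6371.01·arcsin(0.28070·sin(-240.901°)) = 1578.714 km
|dₓₜ| = 1578.714 km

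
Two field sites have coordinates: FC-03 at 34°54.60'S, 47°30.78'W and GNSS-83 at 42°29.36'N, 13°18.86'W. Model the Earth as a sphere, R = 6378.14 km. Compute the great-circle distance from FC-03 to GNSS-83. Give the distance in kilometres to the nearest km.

FC-03: φ = -34.91000°, λ = -47.51300°
GNSS-83: φ = +42.48933°, λ = -13.31433°
Δφ = 77.3993°,  Δλ = 34.1987°
a = sin²(Δφ/2) + cos φ₁ cos φ₂ sin²(Δλ/2) = 0.443202
c = 2·arcsin(√a) = 1.456954 rad = 83.4773°
d = R·c = 6378.14 × 1.456954 = 9292.7 km

9293 km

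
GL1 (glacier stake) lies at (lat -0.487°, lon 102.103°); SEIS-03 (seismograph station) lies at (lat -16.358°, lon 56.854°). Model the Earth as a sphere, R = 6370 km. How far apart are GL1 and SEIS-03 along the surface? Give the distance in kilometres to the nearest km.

Δφ = -15.8710°,  Δλ = -45.2490°
a = sin²(Δφ/2) + cos φ₁ cos φ₂ sin²(Δλ/2) = 0.161051
c = 2·arcsin(√a) = 0.825897 rad = 47.3204°
d = R·c = 6370 × 0.825897 = 5261.0 km

5261 km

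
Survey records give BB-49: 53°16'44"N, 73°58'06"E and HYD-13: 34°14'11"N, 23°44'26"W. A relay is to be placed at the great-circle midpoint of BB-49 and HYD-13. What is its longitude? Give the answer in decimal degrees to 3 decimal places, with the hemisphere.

14.699°E

BB-49: φ = +53.27889°, λ = +73.96833°
HYD-13: φ = +34.23639°, λ = -23.74056°
Bx = cos φ₂ cos Δλ = -0.110897,  By = cos φ₂ sin Δλ = -0.819252
φₘ = atan2(sin φ₁ + sin φ₂, √((cos φ₁ + Bx)² + By²)) = 55.05967°
λₘ = λ₁ + atan2(By, cos φ₁ + Bx) = 14.69872°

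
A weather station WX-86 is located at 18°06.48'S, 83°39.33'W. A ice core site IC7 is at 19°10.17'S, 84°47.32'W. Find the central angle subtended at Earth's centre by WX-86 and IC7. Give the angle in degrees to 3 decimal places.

1.510°

WX-86: φ = -18.10800°, λ = -83.65550°
IC7: φ = -19.16950°, λ = -84.78867°
Δφ = -1.0615°,  Δλ = -1.1332°
a = sin²(Δφ/2) + cos φ₁ cos φ₂ sin²(Δλ/2) = 0.000174
c = 2·arcsin(√a) = 0.026352 rad = 1.5098°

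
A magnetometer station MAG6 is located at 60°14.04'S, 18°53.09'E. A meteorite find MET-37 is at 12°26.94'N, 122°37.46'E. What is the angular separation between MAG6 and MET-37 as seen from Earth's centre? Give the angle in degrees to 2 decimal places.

MAG6: φ = -60.23400°, λ = +18.88483°
MET-37: φ = +12.44900°, λ = +122.62433°
Δφ = 72.6830°,  Δλ = 103.7395°
a = sin²(Δφ/2) + cos φ₁ cos φ₂ sin²(Δλ/2) = 0.651134
c = 2·arcsin(√a) = 1.877868 rad = 107.5939°

107.59°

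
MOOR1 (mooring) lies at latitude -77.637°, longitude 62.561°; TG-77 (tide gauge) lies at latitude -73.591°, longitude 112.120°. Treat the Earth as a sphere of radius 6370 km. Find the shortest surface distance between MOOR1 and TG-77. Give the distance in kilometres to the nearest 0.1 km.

Δφ = 4.0460°,  Δλ = 49.5590°
a = sin²(Δφ/2) + cos φ₁ cos φ₂ sin²(Δλ/2) = 0.011871
c = 2·arcsin(√a) = 0.218342 rad = 12.5101°
d = R·c = 6370 × 0.218342 = 1390.8 km

1390.8 km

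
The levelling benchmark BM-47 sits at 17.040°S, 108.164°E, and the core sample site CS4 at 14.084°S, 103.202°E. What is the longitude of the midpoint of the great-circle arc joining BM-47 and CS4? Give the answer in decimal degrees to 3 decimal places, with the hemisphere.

105.665°E

Bx = cos φ₂ cos Δλ = 0.966305,  By = cos φ₂ sin Δλ = -0.083895
φₘ = atan2(sin φ₁ + sin φ₂, √((cos φ₁ + Bx)² + By²)) = -15.57589°
λₘ = λ₁ + atan2(By, cos φ₁ + Bx) = 105.66516°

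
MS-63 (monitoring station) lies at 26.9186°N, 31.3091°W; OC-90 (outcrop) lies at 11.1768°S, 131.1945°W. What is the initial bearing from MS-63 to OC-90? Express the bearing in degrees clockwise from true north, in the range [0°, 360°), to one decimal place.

264.3°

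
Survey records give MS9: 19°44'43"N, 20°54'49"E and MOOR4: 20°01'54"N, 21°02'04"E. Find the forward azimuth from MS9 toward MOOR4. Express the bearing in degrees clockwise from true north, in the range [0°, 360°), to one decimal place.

MS9: φ = +19.74528°, λ = +20.91361°
MOOR4: φ = +20.03167°, λ = +21.03444°
Δλ = 0.1208°
y = sin Δλ · cos φ₂ = 0.001981
x = cos φ₁ sin φ₂ − sin φ₁ cos φ₂ cos Δλ = 0.004999
θ = atan2(y, x) = 21.6205° → 21.6205° (mod 360°)

21.6°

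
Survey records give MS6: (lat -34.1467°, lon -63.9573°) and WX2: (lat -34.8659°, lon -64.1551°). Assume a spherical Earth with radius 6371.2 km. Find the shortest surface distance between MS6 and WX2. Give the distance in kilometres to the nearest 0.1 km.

82.0 km

Δφ = -0.7192°,  Δλ = -0.1978°
a = sin²(Δφ/2) + cos φ₁ cos φ₂ sin²(Δλ/2) = 0.000041
c = 2·arcsin(√a) = 0.012871 rad = 0.7374°
d = R·c = 6371.2 × 0.012871 = 82.0 km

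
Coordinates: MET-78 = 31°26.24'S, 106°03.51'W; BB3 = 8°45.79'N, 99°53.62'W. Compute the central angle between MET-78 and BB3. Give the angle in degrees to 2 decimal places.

MET-78: φ = -31.43733°, λ = -106.05850°
BB3: φ = +8.76317°, λ = -99.89367°
Δφ = 40.2005°,  Δλ = 6.1648°
a = sin²(Δφ/2) + cos φ₁ cos φ₂ sin²(Δλ/2) = 0.120543
c = 2·arcsin(√a) = 0.709153 rad = 40.6315°

40.63°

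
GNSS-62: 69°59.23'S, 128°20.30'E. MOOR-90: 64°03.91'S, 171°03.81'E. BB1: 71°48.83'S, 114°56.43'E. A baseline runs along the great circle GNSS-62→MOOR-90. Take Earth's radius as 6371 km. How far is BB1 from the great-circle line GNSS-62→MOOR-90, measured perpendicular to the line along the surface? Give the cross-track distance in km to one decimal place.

GNSS-62: φ = -69.98717°, λ = +128.33833°
MOOR-90: φ = -64.06517°, λ = +171.06350°
BB1: φ = -71.81383°, λ = +114.94050°
δ₁₃ = central angle GNSS-62→BB1 = 0.082669 rad  (haversine)
θ₁₃ = bearing GNSS-62→BB1 = 241.139°,  θ₁₂ = bearing GNSS-62→MOOR-90 = 91.136°
dₓₜ = R·arcsin(sin δ₁₃ · sin(θ₁₃ − θ₁₂)) = 6371·arcsin(0.08257·sin(150.004°)) = 263.086 km
|dₓₜ| = 263.086 km

263.1 km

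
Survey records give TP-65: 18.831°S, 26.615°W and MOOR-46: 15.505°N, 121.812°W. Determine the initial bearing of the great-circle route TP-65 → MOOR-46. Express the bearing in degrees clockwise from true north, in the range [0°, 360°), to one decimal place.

Δλ = -95.1970°
y = sin Δλ · cos φ₂ = -0.959646
x = cos φ₁ sin φ₂ − sin φ₁ cos φ₂ cos Δλ = 0.224841
θ = atan2(y, x) = -76.8137° → 283.1863° (mod 360°)

283.2°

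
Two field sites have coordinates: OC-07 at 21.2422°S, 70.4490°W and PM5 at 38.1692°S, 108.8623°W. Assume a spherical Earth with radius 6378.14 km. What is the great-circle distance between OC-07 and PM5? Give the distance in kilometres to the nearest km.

4125 km

Δφ = -16.9270°,  Δλ = -38.4133°
a = sin²(Δφ/2) + cos φ₁ cos φ₂ sin²(Δλ/2) = 0.100966
c = 2·arcsin(√a) = 0.646716 rad = 37.0541°
d = R·c = 6378.14 × 0.646716 = 4124.8 km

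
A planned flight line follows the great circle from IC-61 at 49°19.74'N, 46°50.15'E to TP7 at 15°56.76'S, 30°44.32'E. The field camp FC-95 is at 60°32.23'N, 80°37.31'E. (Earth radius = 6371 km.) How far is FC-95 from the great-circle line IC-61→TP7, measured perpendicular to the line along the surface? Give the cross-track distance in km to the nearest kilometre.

1199 km

IC-61: φ = +49.32900°, λ = +46.83583°
TP7: φ = -15.94600°, λ = +30.73867°
FC-95: φ = +60.53717°, λ = +80.62183°
δ₁₃ = central angle IC-61→FC-95 = 0.385015 rad  (haversine)
θ₁₃ = bearing IC-61→FC-95 = 46.742°,  θ₁₂ = bearing IC-61→TP7 = 196.859°
dₓₜ = R·arcsin(sin δ₁₃ · sin(θ₁₃ − θ₁₂)) = 6371·arcsin(0.37557·sin(-150.117°)) = -1199.205 km
|dₓₜ| = 1199.205 km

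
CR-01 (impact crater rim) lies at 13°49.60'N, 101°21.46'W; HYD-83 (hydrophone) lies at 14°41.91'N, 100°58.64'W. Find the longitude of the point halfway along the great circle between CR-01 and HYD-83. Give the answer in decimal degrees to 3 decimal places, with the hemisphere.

101.168°W

CR-01: φ = +13.82667°, λ = -101.35767°
HYD-83: φ = +14.69850°, λ = -100.97733°
Bx = cos φ₂ cos Δλ = 0.967253,  By = cos φ₂ sin Δλ = 0.006421
φₘ = atan2(sin φ₁ + sin φ₂, √((cos φ₁ + Bx)² + By²)) = 14.26266°
λₘ = λ₁ + atan2(By, cos φ₁ + Bx) = -101.16787°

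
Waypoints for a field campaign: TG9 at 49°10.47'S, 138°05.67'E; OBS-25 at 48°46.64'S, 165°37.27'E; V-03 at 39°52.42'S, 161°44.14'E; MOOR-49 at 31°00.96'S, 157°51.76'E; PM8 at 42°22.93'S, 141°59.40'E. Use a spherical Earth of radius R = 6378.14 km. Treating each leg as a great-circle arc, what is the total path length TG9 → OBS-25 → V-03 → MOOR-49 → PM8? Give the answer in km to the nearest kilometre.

TG9: φ = -49.17450°, λ = +138.09450°
OBS-25: φ = -48.77733°, λ = +165.62117°
V-03: φ = -39.87367°, λ = +161.73567°
MOOR-49: φ = -31.01600°, λ = +157.86267°
PM8: φ = -42.38217°, λ = +141.99000°
TG9→OBS-25: c = 0.313676 rad, d = 2000.67 km
OBS-25→V-03: c = 0.162737 rad, d = 1037.96 km
V-03→MOOR-49: c = 0.164063 rad, d = 1046.42 km
MOOR-49→PM8: c = 0.296891 rad, d = 1893.61 km
Total = 2000.67 + 1037.96 + 1046.42 + 1893.61 = 5978.66 km

5979 km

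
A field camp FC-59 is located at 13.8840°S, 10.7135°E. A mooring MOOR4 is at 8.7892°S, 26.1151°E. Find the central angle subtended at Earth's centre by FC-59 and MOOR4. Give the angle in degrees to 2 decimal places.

15.93°

Δφ = 5.0948°,  Δλ = 15.4016°
a = sin²(Δφ/2) + cos φ₁ cos φ₂ sin²(Δλ/2) = 0.019202
c = 2·arcsin(√a) = 0.278038 rad = 15.9304°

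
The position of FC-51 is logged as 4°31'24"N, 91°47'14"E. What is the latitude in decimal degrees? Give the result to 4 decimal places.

4.5233°N

4° + 31′/60 + 24″/3600 = 4 + 0.51667 + 0.00667 = 4.5233°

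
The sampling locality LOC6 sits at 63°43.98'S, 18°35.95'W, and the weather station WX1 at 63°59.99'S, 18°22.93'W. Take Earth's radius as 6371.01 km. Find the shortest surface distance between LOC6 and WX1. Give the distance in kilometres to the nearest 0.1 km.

LOC6: φ = -63.73300°, λ = -18.59917°
WX1: φ = -63.99983°, λ = -18.38217°
Δφ = -0.2668°,  Δλ = 0.2170°
a = sin²(Δφ/2) + cos φ₁ cos φ₂ sin²(Δλ/2) = 0.000006
c = 2·arcsin(√a) = 0.004947 rad = 0.2834°
d = R·c = 6371.01 × 0.004947 = 31.5 km

31.5 km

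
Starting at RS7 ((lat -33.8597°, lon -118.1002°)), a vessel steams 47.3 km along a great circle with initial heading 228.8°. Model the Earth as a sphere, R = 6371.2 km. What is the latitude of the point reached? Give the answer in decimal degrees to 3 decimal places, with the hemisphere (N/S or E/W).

34.139°S

δ = d/R = 47.3/6371.2 = 0.007424 rad
φ₂ = arcsin(sin φ₁ cos δ + cos φ₁ sin δ cos θ)
   = arcsin(-0.55716·0.99997 + 0.83040·0.00742·-0.65869) = -34.13928°
λ₂ = λ₁ + atan2(sin θ sin δ cos φ₁, cos δ − sin φ₁ sin φ₂) = -118.48689°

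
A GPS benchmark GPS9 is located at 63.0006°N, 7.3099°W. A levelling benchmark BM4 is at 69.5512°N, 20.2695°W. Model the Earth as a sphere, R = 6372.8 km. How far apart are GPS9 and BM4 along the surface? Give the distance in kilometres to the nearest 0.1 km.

Δφ = 6.5506°,  Δλ = -12.9596°
a = sin²(Δφ/2) + cos φ₁ cos φ₂ sin²(Δλ/2) = 0.005284
c = 2·arcsin(√a) = 0.145514 rad = 8.3373°
d = R·c = 6372.8 × 0.145514 = 927.3 km

927.3 km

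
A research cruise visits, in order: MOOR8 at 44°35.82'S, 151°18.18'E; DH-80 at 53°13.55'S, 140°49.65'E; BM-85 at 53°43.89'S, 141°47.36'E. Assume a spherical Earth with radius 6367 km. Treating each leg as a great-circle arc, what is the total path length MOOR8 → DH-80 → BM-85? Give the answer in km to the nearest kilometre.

MOOR8: φ = -44.59700°, λ = +151.30300°
DH-80: φ = -53.22583°, λ = +140.82750°
BM-85: φ = -53.73150°, λ = +141.78933°
MOOR8→DH-80: c = 0.192254 rad, d = 1224.08 km
DH-80→BM-85: c = 0.013330 rad, d = 84.87 km
Total = 1224.08 + 84.87 = 1308.96 km

1309 km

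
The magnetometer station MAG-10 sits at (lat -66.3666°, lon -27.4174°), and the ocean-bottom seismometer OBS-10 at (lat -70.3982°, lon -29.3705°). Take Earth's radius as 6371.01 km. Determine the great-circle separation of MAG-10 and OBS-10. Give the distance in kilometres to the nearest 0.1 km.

455.3 km

Δφ = -4.0316°,  Δλ = -1.9531°
a = sin²(Δφ/2) + cos φ₁ cos φ₂ sin²(Δλ/2) = 0.001276
c = 2·arcsin(√a) = 0.071467 rad = 4.0948°
d = R·c = 6371.01 × 0.071467 = 455.3 km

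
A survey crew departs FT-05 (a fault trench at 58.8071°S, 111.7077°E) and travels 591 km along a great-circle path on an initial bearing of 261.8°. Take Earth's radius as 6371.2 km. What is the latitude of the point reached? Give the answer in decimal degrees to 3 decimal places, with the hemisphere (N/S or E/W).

59.159°S

δ = d/R = 591/6371.2 = 0.092761 rad
φ₂ = arcsin(sin φ₁ cos δ + cos φ₁ sin δ cos θ)
   = arcsin(-0.85543·0.99570 + 0.51792·0.09263·-0.14263) = -59.15900°
λ₂ = λ₁ + atan2(sin θ sin δ cos φ₁, cos δ − sin φ₁ sin φ₂) = 101.40578°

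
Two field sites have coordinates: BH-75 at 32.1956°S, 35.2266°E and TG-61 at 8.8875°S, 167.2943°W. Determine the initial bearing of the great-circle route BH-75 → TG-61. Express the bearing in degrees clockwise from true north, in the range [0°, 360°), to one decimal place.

Δλ = 157.4791°
y = sin Δλ · cos φ₂ = 0.378422
x = cos φ₁ sin φ₂ − sin φ₁ cos φ₂ cos Δλ = -0.617009
θ = atan2(y, x) = 148.4785° → 148.4785° (mod 360°)

148.5°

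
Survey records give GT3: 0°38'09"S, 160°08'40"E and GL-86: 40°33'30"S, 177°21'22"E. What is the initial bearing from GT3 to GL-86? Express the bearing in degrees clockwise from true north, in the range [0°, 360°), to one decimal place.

160.7°

GT3: φ = -0.63583°, λ = +160.14444°
GL-86: φ = -40.55833°, λ = +177.35611°
Δλ = 17.2117°
y = sin Δλ · cos φ₂ = 0.224810
x = cos φ₁ sin φ₂ − sin φ₁ cos φ₂ cos Δλ = -0.642128
θ = atan2(y, x) = 160.7048° → 160.7048° (mod 360°)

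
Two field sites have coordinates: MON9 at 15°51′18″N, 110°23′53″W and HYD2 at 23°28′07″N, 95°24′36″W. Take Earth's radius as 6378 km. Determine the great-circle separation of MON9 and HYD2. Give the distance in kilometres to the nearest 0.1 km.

MON9: φ = +15.85500°, λ = -110.39806°
HYD2: φ = +23.46861°, λ = -95.41000°
Δφ = 7.6136°,  Δλ = 14.9881°
a = sin²(Δφ/2) + cos φ₁ cos φ₂ sin²(Δλ/2) = 0.019417
c = 2·arcsin(√a) = 0.279602 rad = 16.0200°
d = R·c = 6378 × 0.279602 = 1783.3 km

1783.3 km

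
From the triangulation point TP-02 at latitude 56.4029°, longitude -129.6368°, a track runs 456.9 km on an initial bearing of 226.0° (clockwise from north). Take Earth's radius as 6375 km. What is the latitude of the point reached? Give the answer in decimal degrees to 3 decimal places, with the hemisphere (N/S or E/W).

53.445°N

δ = d/R = 456.9/6375 = 0.071671 rad
φ₂ = arcsin(sin φ₁ cos δ + cos φ₁ sin δ cos θ)
   = arcsin(0.83295·0.99743 + 0.55335·0.07161·-0.69466) = 53.44496°
λ₂ = λ₁ + atan2(sin θ sin δ cos φ₁, cos δ − sin φ₁ sin φ₂) = -134.59836°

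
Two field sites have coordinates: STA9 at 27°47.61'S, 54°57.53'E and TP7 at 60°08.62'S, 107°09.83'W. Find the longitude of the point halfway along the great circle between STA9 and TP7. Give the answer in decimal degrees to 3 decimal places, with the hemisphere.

34.555°E

STA9: φ = -27.79350°, λ = +54.95883°
TP7: φ = -60.14367°, λ = -107.16383°
Bx = cos φ₂ cos Δλ = -0.473790,  By = cos φ₂ sin Δλ = -0.152823
φₘ = atan2(sin φ₁ + sin φ₂, √((cos φ₁ + Bx)² + By²)) = -71.80413°
λₘ = λ₁ + atan2(By, cos φ₁ + Bx) = 34.55498°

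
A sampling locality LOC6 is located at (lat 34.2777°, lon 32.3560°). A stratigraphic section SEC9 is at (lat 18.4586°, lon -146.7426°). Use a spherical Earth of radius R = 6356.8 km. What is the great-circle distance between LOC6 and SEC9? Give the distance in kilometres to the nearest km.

14119 km

Δφ = -15.8191°,  Δλ = -179.0986°
a = sin²(Δφ/2) + cos φ₁ cos φ₂ sin²(Δλ/2) = 0.802694
c = 2·arcsin(√a) = 2.221049 rad = 127.2567°
d = R·c = 6356.8 × 2.221049 = 14118.8 km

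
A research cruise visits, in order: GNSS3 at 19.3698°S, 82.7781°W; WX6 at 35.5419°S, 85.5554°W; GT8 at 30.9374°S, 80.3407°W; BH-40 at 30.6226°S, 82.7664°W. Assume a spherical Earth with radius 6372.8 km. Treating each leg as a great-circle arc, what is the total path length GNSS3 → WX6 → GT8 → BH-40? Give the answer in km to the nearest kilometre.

GNSS3→WX6: c = 0.285476 rad, d = 1819.28 km
WX6→GT8: c = 0.110655 rad, d = 705.18 km
GT8→BH-40: c = 0.036785 rad, d = 234.42 km
Total = 1819.28 + 705.18 + 234.42 = 2758.89 km

2759 km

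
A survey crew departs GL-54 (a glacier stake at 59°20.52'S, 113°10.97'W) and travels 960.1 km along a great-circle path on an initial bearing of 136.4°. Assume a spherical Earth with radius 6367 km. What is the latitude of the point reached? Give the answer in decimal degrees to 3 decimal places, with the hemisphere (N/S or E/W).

64.950°S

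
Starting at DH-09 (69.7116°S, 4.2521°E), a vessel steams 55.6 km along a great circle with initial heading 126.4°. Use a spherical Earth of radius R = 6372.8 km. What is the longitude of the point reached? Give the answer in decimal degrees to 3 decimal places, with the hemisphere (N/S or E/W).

5.429°E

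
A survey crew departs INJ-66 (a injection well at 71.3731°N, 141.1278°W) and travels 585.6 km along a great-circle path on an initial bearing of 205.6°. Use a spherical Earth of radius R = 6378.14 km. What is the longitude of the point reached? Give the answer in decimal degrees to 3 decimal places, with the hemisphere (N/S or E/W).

146.835°W

δ = d/R = 585.6/6378.14 = 0.091814 rad
φ₂ = arcsin(sin φ₁ cos δ + cos φ₁ sin δ cos θ)
   = arcsin(0.94762·0.99579 + 0.31940·0.09168·-0.90183) = 66.52264°
λ₂ = λ₁ + atan2(sin θ sin δ cos φ₁, cos δ − sin φ₁ sin φ₂) = -146.83473°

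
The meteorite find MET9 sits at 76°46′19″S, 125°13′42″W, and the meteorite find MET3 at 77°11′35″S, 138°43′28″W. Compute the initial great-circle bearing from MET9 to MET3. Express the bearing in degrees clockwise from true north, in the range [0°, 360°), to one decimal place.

255.6°

MET9: φ = -76.77194°, λ = -125.22833°
MET3: φ = -77.19306°, λ = -138.72444°
Δλ = -13.4961°
y = sin Δλ · cos φ₂ = -0.051732
x = cos φ₁ sin φ₂ − sin φ₁ cos φ₂ cos Δλ = -0.013308
θ = atan2(y, x) = -104.4268° → 255.5732° (mod 360°)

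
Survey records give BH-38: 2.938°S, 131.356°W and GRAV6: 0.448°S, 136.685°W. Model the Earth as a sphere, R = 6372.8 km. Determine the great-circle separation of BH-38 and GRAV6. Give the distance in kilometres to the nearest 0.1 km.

654.0 km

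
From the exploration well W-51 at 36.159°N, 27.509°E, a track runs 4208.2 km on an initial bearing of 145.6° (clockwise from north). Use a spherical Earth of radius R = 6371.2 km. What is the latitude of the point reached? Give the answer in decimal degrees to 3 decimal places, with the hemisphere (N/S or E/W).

3.280°N

δ = d/R = 4208.2/6371.2 = 0.660504 rad
φ₂ = arcsin(sin φ₁ cos δ + cos φ₁ sin δ cos θ)
   = arcsin(0.59003·0.78968 + 0.80738·0.61351·-0.82511) = 3.28042°
λ₂ = λ₁ + atan2(sin θ sin δ cos φ₁, cos δ − sin φ₁ sin φ₂) = 47.82419°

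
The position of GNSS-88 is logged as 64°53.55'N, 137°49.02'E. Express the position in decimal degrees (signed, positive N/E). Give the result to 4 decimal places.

+64.8925°, +137.8170°

lat: 64.8925° N → +64.8925°
lon: 137.8170° E → +137.8170°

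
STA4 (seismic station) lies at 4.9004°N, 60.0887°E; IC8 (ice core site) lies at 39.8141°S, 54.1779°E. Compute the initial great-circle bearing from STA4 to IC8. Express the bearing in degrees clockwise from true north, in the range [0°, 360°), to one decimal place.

186.4°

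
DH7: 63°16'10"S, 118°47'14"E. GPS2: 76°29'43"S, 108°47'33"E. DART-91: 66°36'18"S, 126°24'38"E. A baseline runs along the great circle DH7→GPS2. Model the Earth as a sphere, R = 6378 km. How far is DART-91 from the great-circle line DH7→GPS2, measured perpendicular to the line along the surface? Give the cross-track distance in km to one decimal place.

DH7: φ = -63.26944°, λ = +118.78722°
GPS2: φ = -76.49528°, λ = +108.79250°
DART-91: φ = -66.60500°, λ = +126.41056°
δ₁₃ = central angle DH7→DART-91 = 0.080925 rad  (haversine)
θ₁₃ = bearing DH7→DART-91 = 139.336°,  θ₁₂ = bearing DH7→GPS2 = 189.911°
dₓₜ = R·arcsin(sin δ₁₃ · sin(θ₁₃ − θ₁₂)) = 6378·arcsin(0.08084·sin(-50.576°)) = -398.522 km
|dₓₜ| = 398.522 km

398.5 km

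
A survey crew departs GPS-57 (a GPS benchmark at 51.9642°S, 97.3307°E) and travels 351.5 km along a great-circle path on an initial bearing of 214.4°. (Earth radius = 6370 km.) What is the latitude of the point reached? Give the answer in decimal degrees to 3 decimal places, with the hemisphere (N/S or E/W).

54.535°S

δ = d/R = 351.5/6370 = 0.055181 rad
φ₂ = arcsin(sin φ₁ cos δ + cos φ₁ sin δ cos θ)
   = arcsin(-0.78763·0.99848 + 0.61615·0.05515·-0.82511) = -54.53464°
λ₂ = λ₁ + atan2(sin θ sin δ cos φ₁, cos δ − sin φ₁ sin φ₂) = 94.25223°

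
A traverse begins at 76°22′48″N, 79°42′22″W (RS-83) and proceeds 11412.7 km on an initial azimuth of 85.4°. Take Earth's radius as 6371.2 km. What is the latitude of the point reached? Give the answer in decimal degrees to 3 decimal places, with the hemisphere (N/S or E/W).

11.194°S

RS-83: φ = +76.38000°, λ = -79.70611°
δ = d/R = 11412.7/6371.2 = 1.791295 rad
φ₂ = arcsin(sin φ₁ cos δ + cos φ₁ sin δ cos θ)
   = arcsin(0.97188·-0.21872 + 0.23548·0.97579·0.08020) = -11.19436°
λ₂ = λ₁ + atan2(sin θ sin δ cos φ₁, cos δ − sin φ₁ sin φ₂) = 17.76545°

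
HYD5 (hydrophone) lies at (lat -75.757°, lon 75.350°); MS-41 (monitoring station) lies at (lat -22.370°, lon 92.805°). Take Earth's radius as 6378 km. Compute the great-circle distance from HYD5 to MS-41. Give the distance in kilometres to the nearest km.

6026 km

Δφ = 53.3870°,  Δλ = 17.4550°
a = sin²(Δφ/2) + cos φ₁ cos φ₂ sin²(Δλ/2) = 0.207035
c = 2·arcsin(√a) = 0.944769 rad = 54.1313°
d = R·c = 6378 × 0.944769 = 6025.7 km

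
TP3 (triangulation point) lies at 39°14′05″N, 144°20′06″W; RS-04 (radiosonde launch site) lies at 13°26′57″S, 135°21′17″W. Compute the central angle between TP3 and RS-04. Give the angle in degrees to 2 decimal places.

53.35°

TP3: φ = +39.23472°, λ = -144.33500°
RS-04: φ = -13.44917°, λ = -135.35472°
Δφ = -52.6839°,  Δλ = 8.9803°
a = sin²(Δφ/2) + cos φ₁ cos φ₂ sin²(Δλ/2) = 0.201511
c = 2·arcsin(√a) = 0.931067 rad = 53.3462°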